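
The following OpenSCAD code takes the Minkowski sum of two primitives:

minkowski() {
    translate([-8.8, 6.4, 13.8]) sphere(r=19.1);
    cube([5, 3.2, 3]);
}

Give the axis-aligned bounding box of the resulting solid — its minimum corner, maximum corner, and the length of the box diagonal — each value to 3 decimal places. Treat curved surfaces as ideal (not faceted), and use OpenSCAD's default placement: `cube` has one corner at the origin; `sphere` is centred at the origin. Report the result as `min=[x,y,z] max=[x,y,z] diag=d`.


min=[-27.900,-12.700,-5.300] max=[15.300,28.700,35.900] diag=72.647

A = translate([-8.8, 6.4, 13.8]) sphere(r=19.1) → bbox [-27.9,-12.7,-5.3] .. [10.3,25.5,32.9]
B = cube([5, 3.2, 3]) → bbox [0,0,0] .. [5,3.2,3]
lo = A.lo+B.lo = [-27.9+0, -12.7+0, -5.3+0] = [-27.900,-12.700,-5.300]
hi = A.hi+B.hi = [10.3+5, 25.5+3.2, 32.9+3] = [15.300,28.700,35.900]
diag = √(43.2²+41.4²+41.2²) = √5277.64 = 72.647


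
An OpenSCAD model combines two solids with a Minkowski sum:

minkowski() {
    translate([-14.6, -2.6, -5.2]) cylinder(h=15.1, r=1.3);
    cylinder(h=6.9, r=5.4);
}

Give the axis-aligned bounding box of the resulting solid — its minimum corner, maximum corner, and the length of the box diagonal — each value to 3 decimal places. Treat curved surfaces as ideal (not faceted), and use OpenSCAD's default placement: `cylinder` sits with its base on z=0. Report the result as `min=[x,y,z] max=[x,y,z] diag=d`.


min=[-21.300,-9.300,-5.200] max=[-7.900,4.100,16.800] diag=29.037

A = translate([-14.6, -2.6, -5.2]) cylinder(h=15.1, r=1.3) → bbox [-15.9,-3.9,-5.2] .. [-13.3,-1.3,9.9]
B = cylinder(h=6.9, r=5.4) → bbox [-5.4,-5.4,0] .. [5.4,5.4,6.9]
lo = A.lo+B.lo = [-15.9-5.4, -3.9-5.4, -5.2+0] = [-21.300,-9.300,-5.200]
hi = A.hi+B.hi = [-13.3+5.4, -1.3+5.4, 9.9+6.9] = [-7.900,4.100,16.800]
diag = √(13.4²+13.4²+22²) = √843.12 = 29.037


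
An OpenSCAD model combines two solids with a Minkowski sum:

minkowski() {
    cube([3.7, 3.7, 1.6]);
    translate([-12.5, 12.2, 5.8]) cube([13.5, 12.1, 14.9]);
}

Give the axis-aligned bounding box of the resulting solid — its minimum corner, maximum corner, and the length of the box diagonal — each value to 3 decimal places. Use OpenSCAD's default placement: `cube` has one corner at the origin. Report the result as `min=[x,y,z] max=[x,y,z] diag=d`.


min=[-12.500,12.200,5.800] max=[4.700,28.000,22.300] diag=28.596

A = translate([-12.5, 12.2, 5.8]) cube([13.5, 12.1, 14.9]) → bbox [-12.5,12.2,5.8] .. [1,24.3,20.7]
B = cube([3.7, 3.7, 1.6]) → bbox [0,0,0] .. [3.7,3.7,1.6]
lo = A.lo+B.lo = [-12.5+0, 12.2+0, 5.8+0] = [-12.500,12.200,5.800]
hi = A.hi+B.hi = [1+3.7, 24.3+3.7, 20.7+1.6] = [4.700,28.000,22.300]
diag = √(17.2²+15.8²+16.5²) = √817.73 = 28.596


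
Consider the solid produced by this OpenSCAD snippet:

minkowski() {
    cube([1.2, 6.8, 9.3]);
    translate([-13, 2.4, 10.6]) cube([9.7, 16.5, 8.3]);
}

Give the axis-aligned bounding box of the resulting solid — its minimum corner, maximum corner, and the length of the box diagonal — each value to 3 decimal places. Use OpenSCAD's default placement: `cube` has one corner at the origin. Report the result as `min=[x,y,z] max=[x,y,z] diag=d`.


A = translate([-13, 2.4, 10.6]) cube([9.7, 16.5, 8.3]) → bbox [-13,2.4,10.6] .. [-3.3,18.9,18.9]
B = cube([1.2, 6.8, 9.3]) → bbox [0,0,0] .. [1.2,6.8,9.3]
lo = A.lo+B.lo = [-13+0, 2.4+0, 10.6+0] = [-13.000,2.400,10.600]
hi = A.hi+B.hi = [-3.3+1.2, 18.9+6.8, 18.9+9.3] = [-2.100,25.700,28.200]
diag = √(10.9²+23.3²+17.6²) = √971.46 = 31.168

min=[-13.000,2.400,10.600] max=[-2.100,25.700,28.200] diag=31.168


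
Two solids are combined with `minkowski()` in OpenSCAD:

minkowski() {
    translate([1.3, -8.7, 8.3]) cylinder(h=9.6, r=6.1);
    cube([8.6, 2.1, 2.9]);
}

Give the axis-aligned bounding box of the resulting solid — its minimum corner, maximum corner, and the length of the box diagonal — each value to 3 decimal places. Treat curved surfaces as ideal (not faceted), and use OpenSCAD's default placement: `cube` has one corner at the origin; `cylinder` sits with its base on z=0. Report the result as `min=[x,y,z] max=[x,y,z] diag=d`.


A = translate([1.3, -8.7, 8.3]) cylinder(h=9.6, r=6.1) → bbox [-4.8,-14.8,8.3] .. [7.4,-2.6,17.9]
B = cube([8.6, 2.1, 2.9]) → bbox [0,0,0] .. [8.6,2.1,2.9]
lo = A.lo+B.lo = [-4.8+0, -14.8+0, 8.3+0] = [-4.800,-14.800,8.300]
hi = A.hi+B.hi = [7.4+8.6, -2.6+2.1, 17.9+2.9] = [16.000,-0.500,20.800]
diag = √(20.8²+14.3²+12.5²) = √793.38 = 28.167

min=[-4.800,-14.800,8.300] max=[16.000,-0.500,20.800] diag=28.167


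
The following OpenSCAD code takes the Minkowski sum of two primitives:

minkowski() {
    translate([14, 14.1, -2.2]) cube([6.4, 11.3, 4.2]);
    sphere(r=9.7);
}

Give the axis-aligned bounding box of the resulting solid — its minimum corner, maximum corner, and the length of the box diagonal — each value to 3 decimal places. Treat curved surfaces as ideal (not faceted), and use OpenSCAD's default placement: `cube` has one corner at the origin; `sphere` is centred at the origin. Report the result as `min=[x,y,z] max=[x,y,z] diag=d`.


min=[4.300,4.400,-11.900] max=[30.100,35.100,11.700] diag=46.531

A = translate([14, 14.1, -2.2]) cube([6.4, 11.3, 4.2]) → bbox [14,14.1,-2.2] .. [20.4,25.4,2]
B = sphere(r=9.7) → bbox [-9.7,-9.7,-9.7] .. [9.7,9.7,9.7]
lo = A.lo+B.lo = [14-9.7, 14.1-9.7, -2.2-9.7] = [4.300,4.400,-11.900]
hi = A.hi+B.hi = [20.4+9.7, 25.4+9.7, 2+9.7] = [30.100,35.100,11.700]
diag = √(25.8²+30.7²+23.6²) = √2165.09 = 46.531


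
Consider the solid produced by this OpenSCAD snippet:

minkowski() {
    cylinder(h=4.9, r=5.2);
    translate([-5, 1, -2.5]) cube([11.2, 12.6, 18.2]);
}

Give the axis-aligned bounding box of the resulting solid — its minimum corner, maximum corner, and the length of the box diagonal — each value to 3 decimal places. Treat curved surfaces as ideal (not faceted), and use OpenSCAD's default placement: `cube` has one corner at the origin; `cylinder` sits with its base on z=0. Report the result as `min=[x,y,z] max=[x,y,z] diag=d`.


min=[-10.200,-4.200,-2.500] max=[11.400,18.800,20.600] diag=39.105

A = translate([-5, 1, -2.5]) cube([11.2, 12.6, 18.2]) → bbox [-5,1,-2.5] .. [6.2,13.6,15.7]
B = cylinder(h=4.9, r=5.2) → bbox [-5.2,-5.2,0] .. [5.2,5.2,4.9]
lo = A.lo+B.lo = [-5-5.2, 1-5.2, -2.5+0] = [-10.200,-4.200,-2.500]
hi = A.hi+B.hi = [6.2+5.2, 13.6+5.2, 15.7+4.9] = [11.400,18.800,20.600]
diag = √(21.6²+23²+23.1²) = √1529.17 = 39.105


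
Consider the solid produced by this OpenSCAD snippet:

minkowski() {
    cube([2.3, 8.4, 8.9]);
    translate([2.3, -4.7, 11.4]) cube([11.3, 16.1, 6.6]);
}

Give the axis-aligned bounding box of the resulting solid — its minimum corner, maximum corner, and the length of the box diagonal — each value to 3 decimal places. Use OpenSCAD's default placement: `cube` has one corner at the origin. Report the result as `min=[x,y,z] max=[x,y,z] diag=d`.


min=[2.300,-4.700,11.400] max=[15.900,19.800,26.900] diag=32.023

A = translate([2.3, -4.7, 11.4]) cube([11.3, 16.1, 6.6]) → bbox [2.3,-4.7,11.4] .. [13.6,11.4,18]
B = cube([2.3, 8.4, 8.9]) → bbox [0,0,0] .. [2.3,8.4,8.9]
lo = A.lo+B.lo = [2.3+0, -4.7+0, 11.4+0] = [2.300,-4.700,11.400]
hi = A.hi+B.hi = [13.6+2.3, 11.4+8.4, 18+8.9] = [15.900,19.800,26.900]
diag = √(13.6²+24.5²+15.5²) = √1025.46 = 32.023


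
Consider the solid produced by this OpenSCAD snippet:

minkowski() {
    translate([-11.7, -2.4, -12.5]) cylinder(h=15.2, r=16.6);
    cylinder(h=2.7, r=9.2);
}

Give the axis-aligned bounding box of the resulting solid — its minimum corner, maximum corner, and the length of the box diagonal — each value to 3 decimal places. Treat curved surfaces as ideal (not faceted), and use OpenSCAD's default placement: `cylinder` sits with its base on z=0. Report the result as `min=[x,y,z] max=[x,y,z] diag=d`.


A = translate([-11.7, -2.4, -12.5]) cylinder(h=15.2, r=16.6) → bbox [-28.3,-19,-12.5] .. [4.9,14.2,2.7]
B = cylinder(h=2.7, r=9.2) → bbox [-9.2,-9.2,0] .. [9.2,9.2,2.7]
lo = A.lo+B.lo = [-28.3-9.2, -19-9.2, -12.5+0] = [-37.500,-28.200,-12.500]
hi = A.hi+B.hi = [4.9+9.2, 14.2+9.2, 2.7+2.7] = [14.100,23.400,5.400]
diag = √(51.6²+51.6²+17.9²) = √5645.53 = 75.137

min=[-37.500,-28.200,-12.500] max=[14.100,23.400,5.400] diag=75.137


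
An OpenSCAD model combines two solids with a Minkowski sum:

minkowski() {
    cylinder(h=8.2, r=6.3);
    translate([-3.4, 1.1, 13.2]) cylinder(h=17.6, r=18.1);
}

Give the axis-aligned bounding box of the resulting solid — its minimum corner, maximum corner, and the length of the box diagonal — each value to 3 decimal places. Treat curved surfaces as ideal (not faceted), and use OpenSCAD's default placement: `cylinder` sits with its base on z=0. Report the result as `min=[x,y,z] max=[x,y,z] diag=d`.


A = translate([-3.4, 1.1, 13.2]) cylinder(h=17.6, r=18.1) → bbox [-21.5,-17,13.2] .. [14.7,19.2,30.8]
B = cylinder(h=8.2, r=6.3) → bbox [-6.3,-6.3,0] .. [6.3,6.3,8.2]
lo = A.lo+B.lo = [-21.5-6.3, -17-6.3, 13.2+0] = [-27.800,-23.300,13.200]
hi = A.hi+B.hi = [14.7+6.3, 19.2+6.3, 30.8+8.2] = [21.000,25.500,39.000]
diag = √(48.8²+48.8²+25.8²) = √5428.52 = 73.678

min=[-27.800,-23.300,13.200] max=[21.000,25.500,39.000] diag=73.678


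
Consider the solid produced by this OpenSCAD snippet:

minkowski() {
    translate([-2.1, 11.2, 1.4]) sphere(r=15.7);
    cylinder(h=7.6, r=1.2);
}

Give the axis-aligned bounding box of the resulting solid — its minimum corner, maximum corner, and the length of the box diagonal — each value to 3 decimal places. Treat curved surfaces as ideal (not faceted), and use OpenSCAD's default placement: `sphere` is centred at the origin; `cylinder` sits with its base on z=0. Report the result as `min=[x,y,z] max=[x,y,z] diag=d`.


A = translate([-2.1, 11.2, 1.4]) sphere(r=15.7) → bbox [-17.8,-4.5,-14.3] .. [13.6,26.9,17.1]
B = cylinder(h=7.6, r=1.2) → bbox [-1.2,-1.2,0] .. [1.2,1.2,7.6]
lo = A.lo+B.lo = [-17.8-1.2, -4.5-1.2, -14.3+0] = [-19.000,-5.700,-14.300]
hi = A.hi+B.hi = [13.6+1.2, 26.9+1.2, 17.1+7.6] = [14.800,28.100,24.700]
diag = √(33.8²+33.8²+39²) = √3805.88 = 61.692

min=[-19.000,-5.700,-14.300] max=[14.800,28.100,24.700] diag=61.692


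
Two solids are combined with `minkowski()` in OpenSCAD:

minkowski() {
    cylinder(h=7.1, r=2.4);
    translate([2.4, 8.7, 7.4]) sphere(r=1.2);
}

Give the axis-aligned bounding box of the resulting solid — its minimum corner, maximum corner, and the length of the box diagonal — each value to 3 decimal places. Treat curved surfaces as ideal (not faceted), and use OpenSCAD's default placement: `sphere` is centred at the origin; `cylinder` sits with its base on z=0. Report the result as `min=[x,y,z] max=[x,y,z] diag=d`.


A = translate([2.4, 8.7, 7.4]) sphere(r=1.2) → bbox [1.2,7.5,6.2] .. [3.6,9.9,8.6]
B = cylinder(h=7.1, r=2.4) → bbox [-2.4,-2.4,0] .. [2.4,2.4,7.1]
lo = A.lo+B.lo = [1.2-2.4, 7.5-2.4, 6.2+0] = [-1.200,5.100,6.200]
hi = A.hi+B.hi = [3.6+2.4, 9.9+2.4, 8.6+7.1] = [6.000,12.300,15.700]
diag = √(7.2²+7.2²+9.5²) = √193.93 = 13.926

min=[-1.200,5.100,6.200] max=[6.000,12.300,15.700] diag=13.926


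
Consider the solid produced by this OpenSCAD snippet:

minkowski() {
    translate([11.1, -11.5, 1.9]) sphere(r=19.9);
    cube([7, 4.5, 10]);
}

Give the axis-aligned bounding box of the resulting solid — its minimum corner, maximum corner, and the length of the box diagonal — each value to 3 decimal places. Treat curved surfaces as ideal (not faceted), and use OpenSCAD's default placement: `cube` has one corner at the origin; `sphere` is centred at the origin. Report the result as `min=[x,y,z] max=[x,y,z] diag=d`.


min=[-8.800,-31.400,-18.000] max=[38.000,12.900,31.800] diag=81.442

A = translate([11.1, -11.5, 1.9]) sphere(r=19.9) → bbox [-8.8,-31.4,-18] .. [31,8.4,21.8]
B = cube([7, 4.5, 10]) → bbox [0,0,0] .. [7,4.5,10]
lo = A.lo+B.lo = [-8.8+0, -31.4+0, -18+0] = [-8.800,-31.400,-18.000]
hi = A.hi+B.hi = [31+7, 8.4+4.5, 21.8+10] = [38.000,12.900,31.800]
diag = √(46.8²+44.3²+49.8²) = √6632.77 = 81.442


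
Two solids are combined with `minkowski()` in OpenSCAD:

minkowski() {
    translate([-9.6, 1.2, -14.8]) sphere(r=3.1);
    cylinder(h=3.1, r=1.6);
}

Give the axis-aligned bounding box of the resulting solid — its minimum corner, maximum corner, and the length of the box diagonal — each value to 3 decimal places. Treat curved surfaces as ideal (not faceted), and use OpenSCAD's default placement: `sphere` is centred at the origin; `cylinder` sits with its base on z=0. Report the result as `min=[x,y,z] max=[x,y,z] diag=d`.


A = translate([-9.6, 1.2, -14.8]) sphere(r=3.1) → bbox [-12.7,-1.9,-17.9] .. [-6.5,4.3,-11.7]
B = cylinder(h=3.1, r=1.6) → bbox [-1.6,-1.6,0] .. [1.6,1.6,3.1]
lo = A.lo+B.lo = [-12.7-1.6, -1.9-1.6, -17.9+0] = [-14.300,-3.500,-17.900]
hi = A.hi+B.hi = [-6.5+1.6, 4.3+1.6, -11.7+3.1] = [-4.900,5.900,-8.600]
diag = √(9.4²+9.4²+9.3²) = √263.21 = 16.224

min=[-14.300,-3.500,-17.900] max=[-4.900,5.900,-8.600] diag=16.224


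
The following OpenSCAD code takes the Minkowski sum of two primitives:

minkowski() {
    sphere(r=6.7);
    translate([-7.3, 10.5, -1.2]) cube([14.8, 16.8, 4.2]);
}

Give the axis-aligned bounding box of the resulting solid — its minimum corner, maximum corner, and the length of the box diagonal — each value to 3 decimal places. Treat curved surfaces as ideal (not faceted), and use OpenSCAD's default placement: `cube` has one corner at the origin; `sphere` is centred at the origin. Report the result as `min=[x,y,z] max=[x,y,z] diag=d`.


A = translate([-7.3, 10.5, -1.2]) cube([14.8, 16.8, 4.2]) → bbox [-7.3,10.5,-1.2] .. [7.5,27.3,3]
B = sphere(r=6.7) → bbox [-6.7,-6.7,-6.7] .. [6.7,6.7,6.7]
lo = A.lo+B.lo = [-7.3-6.7, 10.5-6.7, -1.2-6.7] = [-14.000,3.800,-7.900]
hi = A.hi+B.hi = [7.5+6.7, 27.3+6.7, 3+6.7] = [14.200,34.000,9.700]
diag = √(28.2²+30.2²+17.6²) = √2017.04 = 44.911

min=[-14.000,3.800,-7.900] max=[14.200,34.000,9.700] diag=44.911


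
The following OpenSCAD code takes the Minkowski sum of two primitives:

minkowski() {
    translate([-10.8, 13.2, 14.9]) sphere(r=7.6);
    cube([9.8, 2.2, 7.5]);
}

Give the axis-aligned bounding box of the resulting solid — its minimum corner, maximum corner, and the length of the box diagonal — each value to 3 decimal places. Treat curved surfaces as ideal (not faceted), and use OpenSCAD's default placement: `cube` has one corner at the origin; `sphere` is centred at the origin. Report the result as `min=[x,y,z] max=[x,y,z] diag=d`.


A = translate([-10.8, 13.2, 14.9]) sphere(r=7.6) → bbox [-18.4,5.6,7.3] .. [-3.2,20.8,22.5]
B = cube([9.8, 2.2, 7.5]) → bbox [0,0,0] .. [9.8,2.2,7.5]
lo = A.lo+B.lo = [-18.4+0, 5.6+0, 7.3+0] = [-18.400,5.600,7.300]
hi = A.hi+B.hi = [-3.2+9.8, 20.8+2.2, 22.5+7.5] = [6.600,23.000,30.000]
diag = √(25²+17.4²+22.7²) = √1443.05 = 37.987

min=[-18.400,5.600,7.300] max=[6.600,23.000,30.000] diag=37.987


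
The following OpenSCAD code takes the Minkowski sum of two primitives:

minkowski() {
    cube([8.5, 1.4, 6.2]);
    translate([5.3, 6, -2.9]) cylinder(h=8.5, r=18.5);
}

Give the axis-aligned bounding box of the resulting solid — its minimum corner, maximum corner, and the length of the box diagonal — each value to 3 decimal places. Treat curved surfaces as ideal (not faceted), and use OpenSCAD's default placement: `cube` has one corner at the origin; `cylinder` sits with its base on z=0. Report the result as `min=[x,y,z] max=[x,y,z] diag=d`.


min=[-13.200,-12.500,-2.900] max=[32.300,25.900,11.800] diag=61.326

A = translate([5.3, 6, -2.9]) cylinder(h=8.5, r=18.5) → bbox [-13.2,-12.5,-2.9] .. [23.8,24.5,5.6]
B = cube([8.5, 1.4, 6.2]) → bbox [0,0,0] .. [8.5,1.4,6.2]
lo = A.lo+B.lo = [-13.2+0, -12.5+0, -2.9+0] = [-13.200,-12.500,-2.900]
hi = A.hi+B.hi = [23.8+8.5, 24.5+1.4, 5.6+6.2] = [32.300,25.900,11.800]
diag = √(45.5²+38.4²+14.7²) = √3760.9 = 61.326


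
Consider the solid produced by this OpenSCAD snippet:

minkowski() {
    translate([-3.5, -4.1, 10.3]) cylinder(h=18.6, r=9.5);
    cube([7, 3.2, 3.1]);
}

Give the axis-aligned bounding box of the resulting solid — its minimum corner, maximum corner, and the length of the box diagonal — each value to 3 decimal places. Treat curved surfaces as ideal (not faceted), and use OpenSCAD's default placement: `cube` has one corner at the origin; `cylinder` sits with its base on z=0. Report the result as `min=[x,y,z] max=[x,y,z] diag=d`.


min=[-13.000,-13.600,10.300] max=[13.000,8.600,32.000] diag=40.494

A = translate([-3.5, -4.1, 10.3]) cylinder(h=18.6, r=9.5) → bbox [-13,-13.6,10.3] .. [6,5.4,28.9]
B = cube([7, 3.2, 3.1]) → bbox [0,0,0] .. [7,3.2,3.1]
lo = A.lo+B.lo = [-13+0, -13.6+0, 10.3+0] = [-13.000,-13.600,10.300]
hi = A.hi+B.hi = [6+7, 5.4+3.2, 28.9+3.1] = [13.000,8.600,32.000]
diag = √(26²+22.2²+21.7²) = √1639.73 = 40.494


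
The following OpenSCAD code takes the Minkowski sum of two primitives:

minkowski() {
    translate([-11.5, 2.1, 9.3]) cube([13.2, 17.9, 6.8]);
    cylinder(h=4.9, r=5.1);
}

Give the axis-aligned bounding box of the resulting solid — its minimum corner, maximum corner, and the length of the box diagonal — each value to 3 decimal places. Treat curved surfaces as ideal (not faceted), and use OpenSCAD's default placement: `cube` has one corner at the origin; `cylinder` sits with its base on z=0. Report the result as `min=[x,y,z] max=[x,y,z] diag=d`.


A = translate([-11.5, 2.1, 9.3]) cube([13.2, 17.9, 6.8]) → bbox [-11.5,2.1,9.3] .. [1.7,20,16.1]
B = cylinder(h=4.9, r=5.1) → bbox [-5.1,-5.1,0] .. [5.1,5.1,4.9]
lo = A.lo+B.lo = [-11.5-5.1, 2.1-5.1, 9.3+0] = [-16.600,-3.000,9.300]
hi = A.hi+B.hi = [1.7+5.1, 20+5.1, 16.1+4.9] = [6.800,25.100,21.000]
diag = √(23.4²+28.1²+11.7²) = √1474.06 = 38.393

min=[-16.600,-3.000,9.300] max=[6.800,25.100,21.000] diag=38.393


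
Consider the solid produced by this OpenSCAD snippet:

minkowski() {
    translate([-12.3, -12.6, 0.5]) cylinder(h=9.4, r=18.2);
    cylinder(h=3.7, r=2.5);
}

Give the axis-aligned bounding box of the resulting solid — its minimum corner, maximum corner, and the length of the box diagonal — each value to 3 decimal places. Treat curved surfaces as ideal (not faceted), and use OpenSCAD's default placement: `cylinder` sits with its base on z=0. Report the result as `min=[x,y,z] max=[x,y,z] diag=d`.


min=[-33.000,-33.300,0.500] max=[8.400,8.100,13.600] diag=59.996

A = translate([-12.3, -12.6, 0.5]) cylinder(h=9.4, r=18.2) → bbox [-30.5,-30.8,0.5] .. [5.9,5.6,9.9]
B = cylinder(h=3.7, r=2.5) → bbox [-2.5,-2.5,0] .. [2.5,2.5,3.7]
lo = A.lo+B.lo = [-30.5-2.5, -30.8-2.5, 0.5+0] = [-33.000,-33.300,0.500]
hi = A.hi+B.hi = [5.9+2.5, 5.6+2.5, 9.9+3.7] = [8.400,8.100,13.600]
diag = √(41.4²+41.4²+13.1²) = √3599.53 = 59.996


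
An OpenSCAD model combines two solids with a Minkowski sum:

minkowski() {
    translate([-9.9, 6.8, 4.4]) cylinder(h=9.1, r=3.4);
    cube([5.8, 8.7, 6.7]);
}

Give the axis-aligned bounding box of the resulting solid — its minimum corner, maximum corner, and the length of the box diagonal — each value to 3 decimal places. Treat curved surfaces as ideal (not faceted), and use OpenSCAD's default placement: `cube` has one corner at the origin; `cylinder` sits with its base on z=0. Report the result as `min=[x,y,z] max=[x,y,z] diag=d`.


min=[-13.300,3.400,4.400] max=[-0.700,18.900,20.200] diag=25.469

A = translate([-9.9, 6.8, 4.4]) cylinder(h=9.1, r=3.4) → bbox [-13.3,3.4,4.4] .. [-6.5,10.2,13.5]
B = cube([5.8, 8.7, 6.7]) → bbox [0,0,0] .. [5.8,8.7,6.7]
lo = A.lo+B.lo = [-13.3+0, 3.4+0, 4.4+0] = [-13.300,3.400,4.400]
hi = A.hi+B.hi = [-6.5+5.8, 10.2+8.7, 13.5+6.7] = [-0.700,18.900,20.200]
diag = √(12.6²+15.5²+15.8²) = √648.65 = 25.469


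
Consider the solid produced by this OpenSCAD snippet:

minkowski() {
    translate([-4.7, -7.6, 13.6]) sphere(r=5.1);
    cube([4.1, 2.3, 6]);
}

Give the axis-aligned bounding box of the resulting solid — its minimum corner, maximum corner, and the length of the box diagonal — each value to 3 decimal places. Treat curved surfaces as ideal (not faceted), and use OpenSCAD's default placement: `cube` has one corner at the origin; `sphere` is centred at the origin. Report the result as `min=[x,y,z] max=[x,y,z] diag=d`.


A = translate([-4.7, -7.6, 13.6]) sphere(r=5.1) → bbox [-9.8,-12.7,8.5] .. [0.4,-2.5,18.7]
B = cube([4.1, 2.3, 6]) → bbox [0,0,0] .. [4.1,2.3,6]
lo = A.lo+B.lo = [-9.8+0, -12.7+0, 8.5+0] = [-9.800,-12.700,8.500]
hi = A.hi+B.hi = [0.4+4.1, -2.5+2.3, 18.7+6] = [4.500,-0.200,24.700]
diag = √(14.3²+12.5²+16.2²) = √623.18 = 24.964

min=[-9.800,-12.700,8.500] max=[4.500,-0.200,24.700] diag=24.964


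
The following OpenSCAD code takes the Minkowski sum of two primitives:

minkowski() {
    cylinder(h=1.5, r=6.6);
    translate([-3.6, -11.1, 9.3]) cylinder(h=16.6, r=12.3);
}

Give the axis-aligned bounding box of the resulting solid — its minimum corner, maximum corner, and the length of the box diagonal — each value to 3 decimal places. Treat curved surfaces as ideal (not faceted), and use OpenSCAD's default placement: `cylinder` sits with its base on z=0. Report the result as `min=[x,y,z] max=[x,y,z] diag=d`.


min=[-22.500,-30.000,9.300] max=[15.300,7.800,27.400] diag=56.438

A = translate([-3.6, -11.1, 9.3]) cylinder(h=16.6, r=12.3) → bbox [-15.9,-23.4,9.3] .. [8.7,1.2,25.9]
B = cylinder(h=1.5, r=6.6) → bbox [-6.6,-6.6,0] .. [6.6,6.6,1.5]
lo = A.lo+B.lo = [-15.9-6.6, -23.4-6.6, 9.3+0] = [-22.500,-30.000,9.300]
hi = A.hi+B.hi = [8.7+6.6, 1.2+6.6, 25.9+1.5] = [15.300,7.800,27.400]
diag = √(37.8²+37.8²+18.1²) = √3185.29 = 56.438


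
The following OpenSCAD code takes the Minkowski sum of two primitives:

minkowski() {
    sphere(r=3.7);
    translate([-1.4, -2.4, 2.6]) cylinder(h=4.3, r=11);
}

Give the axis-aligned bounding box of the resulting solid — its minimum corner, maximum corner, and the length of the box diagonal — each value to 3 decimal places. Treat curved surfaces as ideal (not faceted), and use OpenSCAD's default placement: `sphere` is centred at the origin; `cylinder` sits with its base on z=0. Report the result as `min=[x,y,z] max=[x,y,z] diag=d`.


min=[-16.100,-17.100,-1.100] max=[13.300,12.300,10.600] diag=43.193

A = translate([-1.4, -2.4, 2.6]) cylinder(h=4.3, r=11) → bbox [-12.4,-13.4,2.6] .. [9.6,8.6,6.9]
B = sphere(r=3.7) → bbox [-3.7,-3.7,-3.7] .. [3.7,3.7,3.7]
lo = A.lo+B.lo = [-12.4-3.7, -13.4-3.7, 2.6-3.7] = [-16.100,-17.100,-1.100]
hi = A.hi+B.hi = [9.6+3.7, 8.6+3.7, 6.9+3.7] = [13.300,12.300,10.600]
diag = √(29.4²+29.4²+11.7²) = √1865.61 = 43.193


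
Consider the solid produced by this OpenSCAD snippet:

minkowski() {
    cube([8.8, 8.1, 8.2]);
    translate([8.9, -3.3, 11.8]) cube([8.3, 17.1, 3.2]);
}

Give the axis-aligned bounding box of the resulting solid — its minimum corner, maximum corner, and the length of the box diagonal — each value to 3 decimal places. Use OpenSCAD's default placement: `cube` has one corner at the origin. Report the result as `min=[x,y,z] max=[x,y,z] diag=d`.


A = translate([8.9, -3.3, 11.8]) cube([8.3, 17.1, 3.2]) → bbox [8.9,-3.3,11.8] .. [17.2,13.8,15]
B = cube([8.8, 8.1, 8.2]) → bbox [0,0,0] .. [8.8,8.1,8.2]
lo = A.lo+B.lo = [8.9+0, -3.3+0, 11.8+0] = [8.900,-3.300,11.800]
hi = A.hi+B.hi = [17.2+8.8, 13.8+8.1, 15+8.2] = [26.000,21.900,23.200]
diag = √(17.1²+25.2²+11.4²) = √1057.41 = 32.518

min=[8.900,-3.300,11.800] max=[26.000,21.900,23.200] diag=32.518


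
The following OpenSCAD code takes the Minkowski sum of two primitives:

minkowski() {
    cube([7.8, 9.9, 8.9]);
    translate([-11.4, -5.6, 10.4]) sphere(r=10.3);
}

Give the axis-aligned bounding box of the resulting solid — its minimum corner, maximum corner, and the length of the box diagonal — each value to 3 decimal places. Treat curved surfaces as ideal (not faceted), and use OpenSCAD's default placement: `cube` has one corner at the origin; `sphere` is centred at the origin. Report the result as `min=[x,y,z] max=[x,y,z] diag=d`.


A = translate([-11.4, -5.6, 10.4]) sphere(r=10.3) → bbox [-21.7,-15.9,0.1] .. [-1.1,4.7,20.7]
B = cube([7.8, 9.9, 8.9]) → bbox [0,0,0] .. [7.8,9.9,8.9]
lo = A.lo+B.lo = [-21.7+0, -15.9+0, 0.1+0] = [-21.700,-15.900,0.100]
hi = A.hi+B.hi = [-1.1+7.8, 4.7+9.9, 20.7+8.9] = [6.700,14.600,29.600]
diag = √(28.4²+30.5²+29.5²) = √2607.06 = 51.059

min=[-21.700,-15.900,0.100] max=[6.700,14.600,29.600] diag=51.059


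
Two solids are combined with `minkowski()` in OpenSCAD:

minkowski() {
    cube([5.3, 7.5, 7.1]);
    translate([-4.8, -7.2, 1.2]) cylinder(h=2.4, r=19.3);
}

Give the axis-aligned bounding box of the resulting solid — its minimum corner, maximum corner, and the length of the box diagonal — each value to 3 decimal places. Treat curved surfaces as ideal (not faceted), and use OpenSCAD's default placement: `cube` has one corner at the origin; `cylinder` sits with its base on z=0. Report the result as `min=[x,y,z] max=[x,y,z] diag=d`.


min=[-24.100,-26.500,1.200] max=[19.800,19.600,10.700] diag=64.364

A = translate([-4.8, -7.2, 1.2]) cylinder(h=2.4, r=19.3) → bbox [-24.1,-26.5,1.2] .. [14.5,12.1,3.6]
B = cube([5.3, 7.5, 7.1]) → bbox [0,0,0] .. [5.3,7.5,7.1]
lo = A.lo+B.lo = [-24.1+0, -26.5+0, 1.2+0] = [-24.100,-26.500,1.200]
hi = A.hi+B.hi = [14.5+5.3, 12.1+7.5, 3.6+7.1] = [19.800,19.600,10.700]
diag = √(43.9²+46.1²+9.5²) = √4142.67 = 64.364


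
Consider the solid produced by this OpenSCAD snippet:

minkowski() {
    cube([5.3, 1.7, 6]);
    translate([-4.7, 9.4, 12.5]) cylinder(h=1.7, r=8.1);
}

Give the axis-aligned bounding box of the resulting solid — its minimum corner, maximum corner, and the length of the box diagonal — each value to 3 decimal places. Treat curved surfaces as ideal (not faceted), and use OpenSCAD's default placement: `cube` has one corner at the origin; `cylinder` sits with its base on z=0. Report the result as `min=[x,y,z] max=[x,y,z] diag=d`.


min=[-12.800,1.300,12.500] max=[8.700,19.200,20.200] diag=29.016

A = translate([-4.7, 9.4, 12.5]) cylinder(h=1.7, r=8.1) → bbox [-12.8,1.3,12.5] .. [3.4,17.5,14.2]
B = cube([5.3, 1.7, 6]) → bbox [0,0,0] .. [5.3,1.7,6]
lo = A.lo+B.lo = [-12.8+0, 1.3+0, 12.5+0] = [-12.800,1.300,12.500]
hi = A.hi+B.hi = [3.4+5.3, 17.5+1.7, 14.2+6] = [8.700,19.200,20.200]
diag = √(21.5²+17.9²+7.7²) = √841.95 = 29.016


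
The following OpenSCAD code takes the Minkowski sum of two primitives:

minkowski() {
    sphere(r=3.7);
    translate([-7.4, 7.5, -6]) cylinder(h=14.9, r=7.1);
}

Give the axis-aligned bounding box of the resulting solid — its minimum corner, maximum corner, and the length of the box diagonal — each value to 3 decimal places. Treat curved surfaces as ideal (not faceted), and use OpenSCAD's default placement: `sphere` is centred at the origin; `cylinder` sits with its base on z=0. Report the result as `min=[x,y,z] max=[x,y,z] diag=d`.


min=[-18.200,-3.300,-9.700] max=[3.400,18.300,12.600] diag=37.821

A = translate([-7.4, 7.5, -6]) cylinder(h=14.9, r=7.1) → bbox [-14.5,0.4,-6] .. [-0.3,14.6,8.9]
B = sphere(r=3.7) → bbox [-3.7,-3.7,-3.7] .. [3.7,3.7,3.7]
lo = A.lo+B.lo = [-14.5-3.7, 0.4-3.7, -6-3.7] = [-18.200,-3.300,-9.700]
hi = A.hi+B.hi = [-0.3+3.7, 14.6+3.7, 8.9+3.7] = [3.400,18.300,12.600]
diag = √(21.6²+21.6²+22.3²) = √1430.41 = 37.821


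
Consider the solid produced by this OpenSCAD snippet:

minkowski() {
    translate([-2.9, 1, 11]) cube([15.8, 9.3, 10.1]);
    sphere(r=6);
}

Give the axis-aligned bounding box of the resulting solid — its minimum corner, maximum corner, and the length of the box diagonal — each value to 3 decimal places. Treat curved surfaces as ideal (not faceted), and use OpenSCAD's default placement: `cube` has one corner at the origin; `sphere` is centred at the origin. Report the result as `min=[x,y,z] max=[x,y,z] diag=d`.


A = translate([-2.9, 1, 11]) cube([15.8, 9.3, 10.1]) → bbox [-2.9,1,11] .. [12.9,10.3,21.1]
B = sphere(r=6) → bbox [-6,-6,-6] .. [6,6,6]
lo = A.lo+B.lo = [-2.9-6, 1-6, 11-6] = [-8.900,-5.000,5.000]
hi = A.hi+B.hi = [12.9+6, 10.3+6, 21.1+6] = [18.900,16.300,27.100]
diag = √(27.8²+21.3²+22.1²) = √1714.94 = 41.412

min=[-8.900,-5.000,5.000] max=[18.900,16.300,27.100] diag=41.412


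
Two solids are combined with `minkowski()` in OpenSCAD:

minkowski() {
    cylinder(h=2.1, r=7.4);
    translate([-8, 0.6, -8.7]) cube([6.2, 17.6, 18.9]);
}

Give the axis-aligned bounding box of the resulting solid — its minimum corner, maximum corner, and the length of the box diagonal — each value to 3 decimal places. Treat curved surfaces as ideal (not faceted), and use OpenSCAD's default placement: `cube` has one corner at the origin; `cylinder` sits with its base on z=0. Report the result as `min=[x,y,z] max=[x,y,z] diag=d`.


min=[-15.400,-6.800,-8.700] max=[5.600,25.600,12.300] diag=43.952

A = translate([-8, 0.6, -8.7]) cube([6.2, 17.6, 18.9]) → bbox [-8,0.6,-8.7] .. [-1.8,18.2,10.2]
B = cylinder(h=2.1, r=7.4) → bbox [-7.4,-7.4,0] .. [7.4,7.4,2.1]
lo = A.lo+B.lo = [-8-7.4, 0.6-7.4, -8.7+0] = [-15.400,-6.800,-8.700]
hi = A.hi+B.hi = [-1.8+7.4, 18.2+7.4, 10.2+2.1] = [5.600,25.600,12.300]
diag = √(21²+32.4²+21²) = √1931.76 = 43.952


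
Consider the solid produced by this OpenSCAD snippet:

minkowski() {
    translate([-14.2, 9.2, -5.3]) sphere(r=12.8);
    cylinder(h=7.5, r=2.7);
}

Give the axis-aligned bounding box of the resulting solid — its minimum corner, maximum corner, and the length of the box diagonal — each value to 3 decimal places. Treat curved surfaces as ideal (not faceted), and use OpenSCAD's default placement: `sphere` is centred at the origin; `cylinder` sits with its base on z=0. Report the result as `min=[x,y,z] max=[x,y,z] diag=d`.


A = translate([-14.2, 9.2, -5.3]) sphere(r=12.8) → bbox [-27,-3.6,-18.1] .. [-1.4,22,7.5]
B = cylinder(h=7.5, r=2.7) → bbox [-2.7,-2.7,0] .. [2.7,2.7,7.5]
lo = A.lo+B.lo = [-27-2.7, -3.6-2.7, -18.1+0] = [-29.700,-6.300,-18.100]
hi = A.hi+B.hi = [-1.4+2.7, 22+2.7, 7.5+7.5] = [1.300,24.700,15.000]
diag = √(31²+31²+33.1²) = √3017.61 = 54.933

min=[-29.700,-6.300,-18.100] max=[1.300,24.700,15.000] diag=54.933


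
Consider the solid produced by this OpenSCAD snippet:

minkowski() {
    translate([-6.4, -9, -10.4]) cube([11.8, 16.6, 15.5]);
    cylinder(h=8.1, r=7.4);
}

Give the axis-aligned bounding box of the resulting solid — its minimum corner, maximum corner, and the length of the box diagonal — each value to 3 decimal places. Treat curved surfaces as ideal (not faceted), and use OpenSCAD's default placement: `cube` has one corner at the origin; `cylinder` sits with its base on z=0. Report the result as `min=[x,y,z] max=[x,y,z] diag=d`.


A = translate([-6.4, -9, -10.4]) cube([11.8, 16.6, 15.5]) → bbox [-6.4,-9,-10.4] .. [5.4,7.6,5.1]
B = cylinder(h=8.1, r=7.4) → bbox [-7.4,-7.4,0] .. [7.4,7.4,8.1]
lo = A.lo+B.lo = [-6.4-7.4, -9-7.4, -10.4+0] = [-13.800,-16.400,-10.400]
hi = A.hi+B.hi = [5.4+7.4, 7.6+7.4, 5.1+8.1] = [12.800,15.000,13.200]
diag = √(26.6²+31.4²+23.6²) = √2250.48 = 47.439

min=[-13.800,-16.400,-10.400] max=[12.800,15.000,13.200] diag=47.439


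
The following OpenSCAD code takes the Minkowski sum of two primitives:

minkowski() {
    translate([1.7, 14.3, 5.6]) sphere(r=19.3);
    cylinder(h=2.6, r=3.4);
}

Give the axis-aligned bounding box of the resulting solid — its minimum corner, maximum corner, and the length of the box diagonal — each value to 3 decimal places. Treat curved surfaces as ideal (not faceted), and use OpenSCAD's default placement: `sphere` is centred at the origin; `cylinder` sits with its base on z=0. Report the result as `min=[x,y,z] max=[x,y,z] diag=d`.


A = translate([1.7, 14.3, 5.6]) sphere(r=19.3) → bbox [-17.6,-5,-13.7] .. [21,33.6,24.9]
B = cylinder(h=2.6, r=3.4) → bbox [-3.4,-3.4,0] .. [3.4,3.4,2.6]
lo = A.lo+B.lo = [-17.6-3.4, -5-3.4, -13.7+0] = [-21.000,-8.400,-13.700]
hi = A.hi+B.hi = [21+3.4, 33.6+3.4, 24.9+2.6] = [24.400,37.000,27.500]
diag = √(45.4²+45.4²+41.2²) = √5819.76 = 76.287

min=[-21.000,-8.400,-13.700] max=[24.400,37.000,27.500] diag=76.287


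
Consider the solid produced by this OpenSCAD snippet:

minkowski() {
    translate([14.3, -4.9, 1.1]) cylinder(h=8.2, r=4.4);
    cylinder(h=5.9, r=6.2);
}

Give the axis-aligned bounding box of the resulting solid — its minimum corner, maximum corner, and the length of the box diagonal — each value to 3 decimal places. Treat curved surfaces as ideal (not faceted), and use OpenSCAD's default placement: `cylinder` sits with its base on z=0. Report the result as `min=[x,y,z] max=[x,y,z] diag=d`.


min=[3.700,-15.500,1.100] max=[24.900,5.700,15.200] diag=33.131

A = translate([14.3, -4.9, 1.1]) cylinder(h=8.2, r=4.4) → bbox [9.9,-9.3,1.1] .. [18.7,-0.5,9.3]
B = cylinder(h=5.9, r=6.2) → bbox [-6.2,-6.2,0] .. [6.2,6.2,5.9]
lo = A.lo+B.lo = [9.9-6.2, -9.3-6.2, 1.1+0] = [3.700,-15.500,1.100]
hi = A.hi+B.hi = [18.7+6.2, -0.5+6.2, 9.3+5.9] = [24.900,5.700,15.200]
diag = √(21.2²+21.2²+14.1²) = √1097.69 = 33.131


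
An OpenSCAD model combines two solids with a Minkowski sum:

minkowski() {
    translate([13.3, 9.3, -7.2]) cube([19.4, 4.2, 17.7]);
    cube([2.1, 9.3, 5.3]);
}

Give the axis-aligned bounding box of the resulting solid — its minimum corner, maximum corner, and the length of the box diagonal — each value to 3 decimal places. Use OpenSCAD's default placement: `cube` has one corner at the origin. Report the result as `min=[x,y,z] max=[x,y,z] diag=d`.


min=[13.300,9.300,-7.200] max=[34.800,22.800,15.800] diag=34.256

A = translate([13.3, 9.3, -7.2]) cube([19.4, 4.2, 17.7]) → bbox [13.3,9.3,-7.2] .. [32.7,13.5,10.5]
B = cube([2.1, 9.3, 5.3]) → bbox [0,0,0] .. [2.1,9.3,5.3]
lo = A.lo+B.lo = [13.3+0, 9.3+0, -7.2+0] = [13.300,9.300,-7.200]
hi = A.hi+B.hi = [32.7+2.1, 13.5+9.3, 10.5+5.3] = [34.800,22.800,15.800]
diag = √(21.5²+13.5²+23²) = √1173.5 = 34.256


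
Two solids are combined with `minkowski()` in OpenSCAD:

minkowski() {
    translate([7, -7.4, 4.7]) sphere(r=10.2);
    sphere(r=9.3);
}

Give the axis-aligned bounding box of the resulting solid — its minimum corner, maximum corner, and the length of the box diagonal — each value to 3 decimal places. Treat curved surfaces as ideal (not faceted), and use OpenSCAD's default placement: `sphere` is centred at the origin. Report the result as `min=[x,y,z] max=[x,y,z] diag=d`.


min=[-12.500,-26.900,-14.800] max=[26.500,12.100,24.200] diag=67.550

A = translate([7, -7.4, 4.7]) sphere(r=10.2) → bbox [-3.2,-17.6,-5.5] .. [17.2,2.8,14.9]
B = sphere(r=9.3) → bbox [-9.3,-9.3,-9.3] .. [9.3,9.3,9.3]
lo = A.lo+B.lo = [-3.2-9.3, -17.6-9.3, -5.5-9.3] = [-12.500,-26.900,-14.800]
hi = A.hi+B.hi = [17.2+9.3, 2.8+9.3, 14.9+9.3] = [26.500,12.100,24.200]
diag = √(39²+39²+39²) = √4563 = 67.550


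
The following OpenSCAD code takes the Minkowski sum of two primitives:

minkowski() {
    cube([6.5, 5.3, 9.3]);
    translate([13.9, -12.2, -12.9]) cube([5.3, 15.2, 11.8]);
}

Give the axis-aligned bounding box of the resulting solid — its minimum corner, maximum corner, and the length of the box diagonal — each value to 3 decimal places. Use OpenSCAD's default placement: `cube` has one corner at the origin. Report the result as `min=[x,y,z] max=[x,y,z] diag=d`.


min=[13.900,-12.200,-12.900] max=[25.700,8.300,8.200] diag=31.697

A = translate([13.9, -12.2, -12.9]) cube([5.3, 15.2, 11.8]) → bbox [13.9,-12.2,-12.9] .. [19.2,3,-1.1]
B = cube([6.5, 5.3, 9.3]) → bbox [0,0,0] .. [6.5,5.3,9.3]
lo = A.lo+B.lo = [13.9+0, -12.2+0, -12.9+0] = [13.900,-12.200,-12.900]
hi = A.hi+B.hi = [19.2+6.5, 3+5.3, -1.1+9.3] = [25.700,8.300,8.200]
diag = √(11.8²+20.5²+21.1²) = √1004.7 = 31.697


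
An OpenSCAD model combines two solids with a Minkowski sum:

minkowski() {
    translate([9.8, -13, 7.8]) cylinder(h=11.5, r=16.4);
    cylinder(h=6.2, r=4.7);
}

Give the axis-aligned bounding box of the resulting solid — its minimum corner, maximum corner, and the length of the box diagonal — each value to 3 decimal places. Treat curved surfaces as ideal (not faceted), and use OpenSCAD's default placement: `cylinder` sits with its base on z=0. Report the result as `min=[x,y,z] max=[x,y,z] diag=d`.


A = translate([9.8, -13, 7.8]) cylinder(h=11.5, r=16.4) → bbox [-6.6,-29.4,7.8] .. [26.2,3.4,19.3]
B = cylinder(h=6.2, r=4.7) → bbox [-4.7,-4.7,0] .. [4.7,4.7,6.2]
lo = A.lo+B.lo = [-6.6-4.7, -29.4-4.7, 7.8+0] = [-11.300,-34.100,7.800]
hi = A.hi+B.hi = [26.2+4.7, 3.4+4.7, 19.3+6.2] = [30.900,8.100,25.500]
diag = √(42.2²+42.2²+17.7²) = √3874.97 = 62.249

min=[-11.300,-34.100,7.800] max=[30.900,8.100,25.500] diag=62.249


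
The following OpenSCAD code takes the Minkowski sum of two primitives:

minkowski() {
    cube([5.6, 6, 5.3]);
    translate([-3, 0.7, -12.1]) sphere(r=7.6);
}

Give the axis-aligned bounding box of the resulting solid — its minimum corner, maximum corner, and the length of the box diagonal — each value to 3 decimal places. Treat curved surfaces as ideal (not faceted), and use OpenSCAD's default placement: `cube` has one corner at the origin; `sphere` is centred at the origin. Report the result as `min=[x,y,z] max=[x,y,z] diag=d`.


min=[-10.600,-6.900,-19.700] max=[10.200,14.300,0.800] diag=36.088

A = translate([-3, 0.7, -12.1]) sphere(r=7.6) → bbox [-10.6,-6.9,-19.7] .. [4.6,8.3,-4.5]
B = cube([5.6, 6, 5.3]) → bbox [0,0,0] .. [5.6,6,5.3]
lo = A.lo+B.lo = [-10.6+0, -6.9+0, -19.7+0] = [-10.600,-6.900,-19.700]
hi = A.hi+B.hi = [4.6+5.6, 8.3+6, -4.5+5.3] = [10.200,14.300,0.800]
diag = √(20.8²+21.2²+20.5²) = √1302.33 = 36.088


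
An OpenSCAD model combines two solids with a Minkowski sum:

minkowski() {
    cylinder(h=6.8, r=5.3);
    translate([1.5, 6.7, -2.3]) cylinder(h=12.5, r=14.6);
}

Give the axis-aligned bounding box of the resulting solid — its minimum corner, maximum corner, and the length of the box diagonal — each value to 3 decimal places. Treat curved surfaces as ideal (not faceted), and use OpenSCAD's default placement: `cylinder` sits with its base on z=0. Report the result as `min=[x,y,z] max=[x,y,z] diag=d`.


A = translate([1.5, 6.7, -2.3]) cylinder(h=12.5, r=14.6) → bbox [-13.1,-7.9,-2.3] .. [16.1,21.3,10.2]
B = cylinder(h=6.8, r=5.3) → bbox [-5.3,-5.3,0] .. [5.3,5.3,6.8]
lo = A.lo+B.lo = [-13.1-5.3, -7.9-5.3, -2.3+0] = [-18.400,-13.200,-2.300]
hi = A.hi+B.hi = [16.1+5.3, 21.3+5.3, 10.2+6.8] = [21.400,26.600,17.000]
diag = √(39.8²+39.8²+19.3²) = √3540.57 = 59.503

min=[-18.400,-13.200,-2.300] max=[21.400,26.600,17.000] diag=59.503


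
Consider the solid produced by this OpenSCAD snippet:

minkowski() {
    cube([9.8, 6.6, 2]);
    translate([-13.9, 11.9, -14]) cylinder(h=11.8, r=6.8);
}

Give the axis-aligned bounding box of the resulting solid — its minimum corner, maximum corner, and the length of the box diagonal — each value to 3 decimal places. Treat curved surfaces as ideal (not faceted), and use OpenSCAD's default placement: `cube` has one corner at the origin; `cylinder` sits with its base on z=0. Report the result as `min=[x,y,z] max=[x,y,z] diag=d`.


A = translate([-13.9, 11.9, -14]) cylinder(h=11.8, r=6.8) → bbox [-20.7,5.1,-14] .. [-7.1,18.7,-2.2]
B = cube([9.8, 6.6, 2]) → bbox [0,0,0] .. [9.8,6.6,2]
lo = A.lo+B.lo = [-20.7+0, 5.1+0, -14+0] = [-20.700,5.100,-14.000]
hi = A.hi+B.hi = [-7.1+9.8, 18.7+6.6, -2.2+2] = [2.700,25.300,-0.200]
diag = √(23.4²+20.2²+13.8²) = √1146.04 = 33.853

min=[-20.700,5.100,-14.000] max=[2.700,25.300,-0.200] diag=33.853


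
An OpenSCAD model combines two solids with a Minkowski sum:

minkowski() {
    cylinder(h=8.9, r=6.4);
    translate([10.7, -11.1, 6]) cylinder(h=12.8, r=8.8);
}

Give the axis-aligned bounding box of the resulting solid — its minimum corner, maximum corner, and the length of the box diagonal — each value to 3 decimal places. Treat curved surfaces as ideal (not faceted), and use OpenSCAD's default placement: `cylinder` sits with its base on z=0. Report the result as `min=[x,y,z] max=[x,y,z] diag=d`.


A = translate([10.7, -11.1, 6]) cylinder(h=12.8, r=8.8) → bbox [1.9,-19.9,6] .. [19.5,-2.3,18.8]
B = cylinder(h=8.9, r=6.4) → bbox [-6.4,-6.4,0] .. [6.4,6.4,8.9]
lo = A.lo+B.lo = [1.9-6.4, -19.9-6.4, 6+0] = [-4.500,-26.300,6.000]
hi = A.hi+B.hi = [19.5+6.4, -2.3+6.4, 18.8+8.9] = [25.900,4.100,27.700]
diag = √(30.4²+30.4²+21.7²) = √2319.21 = 48.158

min=[-4.500,-26.300,6.000] max=[25.900,4.100,27.700] diag=48.158
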